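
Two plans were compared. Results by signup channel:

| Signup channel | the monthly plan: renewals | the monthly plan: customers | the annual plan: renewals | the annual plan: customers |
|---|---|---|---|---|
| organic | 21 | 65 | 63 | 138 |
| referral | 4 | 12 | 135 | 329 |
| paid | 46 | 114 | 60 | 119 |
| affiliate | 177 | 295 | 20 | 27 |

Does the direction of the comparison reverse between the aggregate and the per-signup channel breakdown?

Organic: the monthly plan 21/65 = 32.3%, the annual plan 63/138 = 45.7% → the annual plan
Referral: the monthly plan 4/12 = 33.3%, the annual plan 135/329 = 41.0% → the annual plan
Paid: the monthly plan 46/114 = 40.4%, the annual plan 60/119 = 50.4% → the annual plan
Affiliate: the monthly plan 177/295 = 60.0%, the annual plan 20/27 = 74.1% → the annual plan
Overall: the monthly plan 248/486 = 51.0%, the annual plan 278/613 = 45.4% → the monthly plan
The annual plan wins each signup group but the monthly plan wins overall — the comparison reverses. The annual plan's customers skew toward referral, which has a lower base rate.

Yes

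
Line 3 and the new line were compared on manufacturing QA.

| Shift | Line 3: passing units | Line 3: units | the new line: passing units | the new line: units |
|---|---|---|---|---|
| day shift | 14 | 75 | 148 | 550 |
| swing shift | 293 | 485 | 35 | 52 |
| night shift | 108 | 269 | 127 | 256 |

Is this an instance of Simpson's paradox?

Day shift: Line 3 14/75 = 18.7%, the new line 148/550 = 26.9% → the new line
Swing shift: Line 3 293/485 = 60.4%, the new line 35/52 = 67.3% → the new line
Night shift: Line 3 108/269 = 40.1%, the new line 127/256 = 49.6% → the new line
Overall: Line 3 415/829 = 50.1%, the new line 310/858 = 36.1% → Line 3
The new line wins each shift group but Line 3 wins overall — the comparison reverses. The new line's units skew toward day shift, which has a lower base rate.

Yes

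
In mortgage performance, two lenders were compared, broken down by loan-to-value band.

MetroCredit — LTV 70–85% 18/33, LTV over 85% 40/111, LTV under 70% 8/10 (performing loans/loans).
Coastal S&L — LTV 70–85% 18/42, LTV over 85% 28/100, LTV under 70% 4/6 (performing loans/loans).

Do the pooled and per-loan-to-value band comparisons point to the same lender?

LTV 70–85%: MetroCredit 18/33 = 54.5%, Coastal S&L 18/42 = 42.9% → MetroCredit
LTV over 85%: MetroCredit 40/111 = 36.0%, Coastal S&L 28/100 = 28.0% → MetroCredit
LTV under 70%: MetroCredit 8/10 = 80.0%, Coastal S&L 4/6 = 66.7% → MetroCredit
Overall: MetroCredit 66/154 = 42.9%, Coastal S&L 50/148 = 33.8% → MetroCredit
MetroCredit wins overall and in every loan-to-value group — no reversal.

Yes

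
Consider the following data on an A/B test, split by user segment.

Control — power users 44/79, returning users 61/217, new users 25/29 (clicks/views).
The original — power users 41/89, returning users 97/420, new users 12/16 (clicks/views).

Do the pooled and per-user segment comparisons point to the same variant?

Power users: Control 44/79 = 55.7%, the original 41/89 = 46.1% → Control
Returning users: Control 61/217 = 28.1%, the original 97/420 = 23.1% → Control
New users: Control 25/29 = 86.2%, the original 12/16 = 75.0% → Control
Overall: Control 130/325 = 40.0%, the original 150/525 = 28.6% → Control
Control wins overall and in every user group — no reversal.

Yes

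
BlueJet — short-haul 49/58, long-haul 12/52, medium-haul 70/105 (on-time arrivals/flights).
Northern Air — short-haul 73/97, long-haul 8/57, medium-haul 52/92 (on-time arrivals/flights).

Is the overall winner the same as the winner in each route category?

Short-haul: BlueJet 49/58 = 84.5%, Northern Air 73/97 = 75.3% → BlueJet
Long-haul: BlueJet 12/52 = 23.1%, Northern Air 8/57 = 14.0% → BlueJet
Medium-haul: BlueJet 70/105 = 66.7%, Northern Air 52/92 = 56.5% → BlueJet
Overall: BlueJet 131/215 = 60.9%, Northern Air 133/246 = 54.1% → BlueJet
BlueJet wins overall and in every route group — no reversal.

Yes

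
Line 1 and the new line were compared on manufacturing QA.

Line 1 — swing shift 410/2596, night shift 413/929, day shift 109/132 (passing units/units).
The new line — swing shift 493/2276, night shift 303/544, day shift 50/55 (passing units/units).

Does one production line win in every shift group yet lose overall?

Swing shift: Line 1 410/2596 = 15.8%, the new line 493/2276 = 21.7% → the new line
Night shift: Line 1 413/929 = 44.5%, the new line 303/544 = 55.7% → the new line
Day shift: Line 1 109/132 = 82.6%, the new line 50/55 = 90.9% → the new line
Overall: Line 1 932/3657 = 25.5%, the new line 846/2875 = 29.4% → the new line
The new line wins overall and in every shift group — no reversal.

No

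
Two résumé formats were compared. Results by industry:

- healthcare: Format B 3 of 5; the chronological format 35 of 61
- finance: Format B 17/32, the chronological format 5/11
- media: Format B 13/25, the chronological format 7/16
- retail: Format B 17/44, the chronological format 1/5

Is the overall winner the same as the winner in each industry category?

No

Healthcare: Format B 3/5 = 60.0%, the chronological format 35/61 = 57.4% → Format B
Finance: Format B 17/32 = 53.1%, the chronological format 5/11 = 45.5% → Format B
Media: Format B 13/25 = 52.0%, the chronological format 7/16 = 43.8% → Format B
Retail: Format B 17/44 = 38.6%, the chronological format 1/5 = 20.0% → Format B
Overall: Format B 50/106 = 47.2%, the chronological format 48/93 = 51.6% → the chronological format
Format B wins each industry group but the chronological format wins overall — the comparison reverses. Format B's applications skew toward retail, which has a lower base rate.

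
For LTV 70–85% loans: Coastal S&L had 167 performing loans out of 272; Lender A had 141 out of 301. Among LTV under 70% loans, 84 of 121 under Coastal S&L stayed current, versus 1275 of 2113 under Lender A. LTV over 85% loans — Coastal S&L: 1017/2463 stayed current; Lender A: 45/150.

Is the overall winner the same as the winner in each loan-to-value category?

LTV 70–85%: Coastal S&L 167/272 = 61.4%, Lender A 141/301 = 46.8% → Coastal S&L
LTV under 70%: Coastal S&L 84/121 = 69.4%, Lender A 1275/2113 = 60.3% → Coastal S&L
LTV over 85%: Coastal S&L 1017/2463 = 41.3%, Lender A 45/150 = 30.0% → Coastal S&L
Overall: Coastal S&L 1268/2856 = 44.4%, Lender A 1461/2564 = 57.0% → Lender A
Coastal S&L wins each loan-to-value group but Lender A wins overall — the comparison reverses. Coastal S&L's loans skew toward LTV over 85%, which has a lower base rate.

No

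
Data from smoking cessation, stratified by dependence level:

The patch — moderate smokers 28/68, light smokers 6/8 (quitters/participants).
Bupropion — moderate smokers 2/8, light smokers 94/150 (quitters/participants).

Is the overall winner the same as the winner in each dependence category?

Moderate smokers: the patch 28/68 = 41.2%, bupropion 2/8 = 25.0% → the patch
Light smokers: the patch 6/8 = 75.0%, bupropion 94/150 = 62.7% → the patch
Overall: the patch 34/76 = 44.7%, bupropion 96/158 = 60.8% → bupropion
The patch wins each dependence group but bupropion wins overall — the comparison reverses. The patch's participants skew toward moderate smokers, which has a lower base rate.

No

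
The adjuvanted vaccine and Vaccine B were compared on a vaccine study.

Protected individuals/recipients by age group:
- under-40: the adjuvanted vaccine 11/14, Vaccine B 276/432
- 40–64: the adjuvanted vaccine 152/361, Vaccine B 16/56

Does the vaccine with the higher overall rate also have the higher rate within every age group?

No

Under-40: the adjuvanted vaccine 11/14 = 78.6%, Vaccine B 276/432 = 63.9% → the adjuvanted vaccine
40–64: the adjuvanted vaccine 152/361 = 42.1%, Vaccine B 16/56 = 28.6% → the adjuvanted vaccine
Overall: the adjuvanted vaccine 163/375 = 43.5%, Vaccine B 292/488 = 59.8% → Vaccine B
The adjuvanted vaccine wins each age group but Vaccine B wins overall — the comparison reverses. The adjuvanted vaccine's recipients skew toward 40–64, which has a lower base rate.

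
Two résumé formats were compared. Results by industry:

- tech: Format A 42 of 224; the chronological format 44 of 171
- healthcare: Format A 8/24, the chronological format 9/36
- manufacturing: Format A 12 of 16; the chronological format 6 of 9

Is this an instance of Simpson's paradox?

No

Tech: Format A 42/224 = 18.8%, the chronological format 44/171 = 25.7% → the chronological format
Healthcare: Format A 8/24 = 33.3%, the chronological format 9/36 = 25.0% → Format A
Manufacturing: Format A 12/16 = 75.0%, the chronological format 6/9 = 66.7% → Format A
Overall: Format A 62/264 = 23.5%, the chronological format 59/216 = 27.3% → the chronological format
Neither sweeps: Format A wins 2 of 3 groups, the chronological format wins 1. The chronological format wins overall but not every group — no Simpson reversal.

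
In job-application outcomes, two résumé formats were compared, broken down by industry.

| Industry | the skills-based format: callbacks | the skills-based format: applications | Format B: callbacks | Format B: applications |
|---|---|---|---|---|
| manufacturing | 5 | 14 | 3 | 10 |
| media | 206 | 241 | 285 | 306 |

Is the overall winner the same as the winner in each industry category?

Manufacturing: the skills-based format 5/14 = 35.7%, Format B 3/10 = 30.0% → the skills-based format
Media: the skills-based format 206/241 = 85.5%, Format B 285/306 = 93.1% → Format B
Overall: the skills-based format 211/255 = 82.7%, Format B 288/316 = 91.1% → Format B
Neither sweeps: the skills-based format wins 1 of 2 groups, Format B wins 1. Format B wins overall but not every group — no Simpson reversal.

No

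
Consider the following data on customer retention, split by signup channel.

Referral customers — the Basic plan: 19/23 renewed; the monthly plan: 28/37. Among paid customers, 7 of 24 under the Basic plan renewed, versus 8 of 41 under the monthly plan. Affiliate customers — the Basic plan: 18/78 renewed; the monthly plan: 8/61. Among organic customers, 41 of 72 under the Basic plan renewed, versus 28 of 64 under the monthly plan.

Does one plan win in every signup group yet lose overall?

Referral: the Basic plan 19/23 = 82.6%, the monthly plan 28/37 = 75.7% → the Basic plan
Paid: the Basic plan 7/24 = 29.2%, the monthly plan 8/41 = 19.5% → the Basic plan
Affiliate: the Basic plan 18/78 = 23.1%, the monthly plan 8/61 = 13.1% → the Basic plan
Organic: the Basic plan 41/72 = 56.9%, the monthly plan 28/64 = 43.8% → the Basic plan
Overall: the Basic plan 85/197 = 43.1%, the monthly plan 72/203 = 35.5% → the Basic plan
The Basic plan wins overall and in every signup group — no reversal.

No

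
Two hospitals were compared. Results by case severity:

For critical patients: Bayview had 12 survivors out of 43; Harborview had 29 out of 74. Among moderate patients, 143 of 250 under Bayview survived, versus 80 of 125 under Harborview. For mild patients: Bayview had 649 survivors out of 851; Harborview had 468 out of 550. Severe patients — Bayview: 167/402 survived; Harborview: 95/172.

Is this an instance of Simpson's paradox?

Critical: Bayview 12/43 = 27.9%, Harborview 29/74 = 39.2% → Harborview
Moderate: Bayview 143/250 = 57.2%, Harborview 80/125 = 64.0% → Harborview
Mild: Bayview 649/851 = 76.3%, Harborview 468/550 = 85.1% → Harborview
Severe: Bayview 167/402 = 41.5%, Harborview 95/172 = 55.2% → Harborview
Overall: Bayview 971/1546 = 62.8%, Harborview 672/921 = 73.0% → Harborview
Harborview wins overall and in every case group — no reversal.

No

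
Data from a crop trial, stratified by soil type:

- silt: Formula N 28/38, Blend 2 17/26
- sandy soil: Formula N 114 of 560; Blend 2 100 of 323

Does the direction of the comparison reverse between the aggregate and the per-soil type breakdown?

No

Silt: Formula N 28/38 = 73.7%, Blend 2 17/26 = 65.4% → Formula N
Sandy soil: Formula N 114/560 = 20.4%, Blend 2 100/323 = 31.0% → Blend 2
Overall: Formula N 142/598 = 23.7%, Blend 2 117/349 = 33.5% → Blend 2
Neither sweeps: Formula N wins 1 of 2 groups, Blend 2 wins 1. Blend 2 wins overall but not every group — no Simpson reversal.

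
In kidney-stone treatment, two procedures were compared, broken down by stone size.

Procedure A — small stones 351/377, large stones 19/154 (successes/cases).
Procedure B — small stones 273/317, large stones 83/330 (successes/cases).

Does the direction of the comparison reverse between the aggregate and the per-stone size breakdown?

Small stones: Procedure A 351/377 = 93.1%, Procedure B 273/317 = 86.1% → Procedure A
Large stones: Procedure A 19/154 = 12.3%, Procedure B 83/330 = 25.2% → Procedure B
Overall: Procedure A 370/531 = 69.7%, Procedure B 356/647 = 55.0% → Procedure A
Neither sweeps: Procedure A wins 1 of 2 groups, Procedure B wins 1. Procedure A wins overall but not every group — no Simpson reversal.

No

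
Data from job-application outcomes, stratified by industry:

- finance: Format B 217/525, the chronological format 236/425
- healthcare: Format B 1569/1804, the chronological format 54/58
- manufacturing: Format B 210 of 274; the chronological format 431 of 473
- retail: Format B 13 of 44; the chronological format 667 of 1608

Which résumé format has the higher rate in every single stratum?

Finance: Format B 217/525 = 41.3%, the chronological format 236/425 = 55.5% → the chronological format
Healthcare: Format B 1569/1804 = 87.0%, the chronological format 54/58 = 93.1% → the chronological format
Manufacturing: Format B 210/274 = 76.6%, the chronological format 431/473 = 91.1% → the chronological format
Retail: Format B 13/44 = 29.5%, the chronological format 667/1608 = 41.5% → the chronological format
The chronological format has the higher rate in all 4 groups.

the chronological format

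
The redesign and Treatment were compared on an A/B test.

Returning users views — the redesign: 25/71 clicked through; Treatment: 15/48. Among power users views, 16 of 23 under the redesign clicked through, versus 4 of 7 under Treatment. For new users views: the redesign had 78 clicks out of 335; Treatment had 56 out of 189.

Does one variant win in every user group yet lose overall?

Returning users: the redesign 25/71 = 35.2%, Treatment 15/48 = 31.2% → the redesign
Power users: the redesign 16/23 = 69.6%, Treatment 4/7 = 57.1% → the redesign
New users: the redesign 78/335 = 23.3%, Treatment 56/189 = 29.6% → Treatment
Overall: the redesign 119/429 = 27.7%, Treatment 75/244 = 30.7% → Treatment
Neither sweeps: the redesign wins 2 of 3 groups, Treatment wins 1. Treatment wins overall but not every group — no Simpson reversal.

No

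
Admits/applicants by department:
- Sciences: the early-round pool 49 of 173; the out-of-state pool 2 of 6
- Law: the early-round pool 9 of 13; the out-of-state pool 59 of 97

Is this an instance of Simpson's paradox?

Sciences: the early-round pool 49/173 = 28.3%, the out-of-state pool 2/6 = 33.3% → the out-of-state pool
Law: the early-round pool 9/13 = 69.2%, the out-of-state pool 59/97 = 60.8% → the early-round pool
Overall: the early-round pool 58/186 = 31.2%, the out-of-state pool 61/103 = 59.2% → the out-of-state pool
Neither sweeps: the early-round pool wins 1 of 2 groups, the out-of-state pool wins 1. The out-of-state pool wins overall but not every group — no Simpson reversal.

No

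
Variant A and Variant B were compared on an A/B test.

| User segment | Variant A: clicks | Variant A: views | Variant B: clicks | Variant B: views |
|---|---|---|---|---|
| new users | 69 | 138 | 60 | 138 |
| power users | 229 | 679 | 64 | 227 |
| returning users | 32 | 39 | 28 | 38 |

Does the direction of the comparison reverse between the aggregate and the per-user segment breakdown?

New users: Variant A 69/138 = 50.0%, Variant B 60/138 = 43.5% → Variant A
Power users: Variant A 229/679 = 33.7%, Variant B 64/227 = 28.2% → Variant A
Returning users: Variant A 32/39 = 82.1%, Variant B 28/38 = 73.7% → Variant A
Overall: Variant A 330/856 = 38.6%, Variant B 152/403 = 37.7% → Variant A
Variant A wins overall and in every user group — no reversal.

No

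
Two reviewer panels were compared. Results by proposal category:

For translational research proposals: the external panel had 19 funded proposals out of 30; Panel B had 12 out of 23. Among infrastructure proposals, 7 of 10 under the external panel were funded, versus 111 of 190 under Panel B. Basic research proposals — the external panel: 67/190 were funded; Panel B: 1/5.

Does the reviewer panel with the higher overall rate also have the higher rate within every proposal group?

Translational research: the external panel 19/30 = 63.3%, Panel B 12/23 = 52.2% → the external panel
Infrastructure: the external panel 7/10 = 70.0%, Panel B 111/190 = 58.4% → the external panel
Basic research: the external panel 67/190 = 35.3%, Panel B 1/5 = 20.0% → the external panel
Overall: the external panel 93/230 = 40.4%, Panel B 124/218 = 56.9% → Panel B
The external panel wins each proposal group but Panel B wins overall — the comparison reverses. The external panel's proposals skew toward basic research, which has a lower base rate.

No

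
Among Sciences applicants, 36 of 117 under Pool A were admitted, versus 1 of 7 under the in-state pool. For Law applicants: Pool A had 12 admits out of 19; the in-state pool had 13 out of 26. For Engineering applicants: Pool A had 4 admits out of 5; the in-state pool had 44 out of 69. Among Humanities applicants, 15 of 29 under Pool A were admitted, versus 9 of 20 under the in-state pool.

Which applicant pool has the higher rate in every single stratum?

Sciences: Pool A 36/117 = 30.8%, the in-state pool 1/7 = 14.3% → Pool A
Law: Pool A 12/19 = 63.2%, the in-state pool 13/26 = 50.0% → Pool A
Engineering: Pool A 4/5 = 80.0%, the in-state pool 44/69 = 63.8% → Pool A
Humanities: Pool A 15/29 = 51.7%, the in-state pool 9/20 = 45.0% → Pool A
Pool A has the higher rate in all 4 groups.

Pool A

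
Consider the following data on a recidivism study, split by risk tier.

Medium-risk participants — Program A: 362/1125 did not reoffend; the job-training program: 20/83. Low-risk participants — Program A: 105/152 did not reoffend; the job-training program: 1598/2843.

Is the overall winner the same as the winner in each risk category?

Medium-risk: Program A 362/1125 = 32.2%, the job-training program 20/83 = 24.1% → Program A
Low-risk: Program A 105/152 = 69.1%, the job-training program 1598/2843 = 56.2% → Program A
Overall: Program A 467/1277 = 36.6%, the job-training program 1618/2926 = 55.3% → the job-training program
Program A wins each risk group but the job-training program wins overall — the comparison reverses. Program A's participants skew toward medium-risk, which has a lower base rate.

No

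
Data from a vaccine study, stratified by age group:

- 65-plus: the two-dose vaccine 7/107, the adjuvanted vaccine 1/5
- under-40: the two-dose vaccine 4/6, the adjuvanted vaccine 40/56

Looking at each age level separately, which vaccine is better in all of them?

65-plus: the two-dose vaccine 7/107 = 6.5%, the adjuvanted vaccine 1/5 = 20.0% → the adjuvanted vaccine
Under-40: the two-dose vaccine 4/6 = 66.7%, the adjuvanted vaccine 40/56 = 71.4% → the adjuvanted vaccine
The adjuvanted vaccine has the higher rate in both groups.

the adjuvanted vaccine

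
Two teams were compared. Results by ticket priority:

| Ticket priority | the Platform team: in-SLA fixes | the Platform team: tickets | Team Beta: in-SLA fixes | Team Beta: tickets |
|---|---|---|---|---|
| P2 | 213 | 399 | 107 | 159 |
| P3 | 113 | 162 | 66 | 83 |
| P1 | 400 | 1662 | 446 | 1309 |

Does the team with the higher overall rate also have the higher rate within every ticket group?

Yes

P2: the Platform team 213/399 = 53.4%, Team Beta 107/159 = 67.3% → Team Beta
P3: the Platform team 113/162 = 69.8%, Team Beta 66/83 = 79.5% → Team Beta
P1: the Platform team 400/1662 = 24.1%, Team Beta 446/1309 = 34.1% → Team Beta
Overall: the Platform team 726/2223 = 32.7%, Team Beta 619/1551 = 39.9% → Team Beta
Team Beta wins overall and in every ticket group — no reversal.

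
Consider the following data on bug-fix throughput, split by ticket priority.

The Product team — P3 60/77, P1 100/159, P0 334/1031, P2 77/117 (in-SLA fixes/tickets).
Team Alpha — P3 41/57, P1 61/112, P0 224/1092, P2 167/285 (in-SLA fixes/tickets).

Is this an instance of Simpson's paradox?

P3: the Product team 60/77 = 77.9%, Team Alpha 41/57 = 71.9% → the Product team
P1: the Product team 100/159 = 62.9%, Team Alpha 61/112 = 54.5% → the Product team
P0: the Product team 334/1031 = 32.4%, Team Alpha 224/1092 = 20.5% → the Product team
P2: the Product team 77/117 = 65.8%, Team Alpha 167/285 = 58.6% → the Product team
Overall: the Product team 571/1384 = 41.3%, Team Alpha 493/1546 = 31.9% → the Product team
The Product team wins overall and in every ticket group — no reversal.

No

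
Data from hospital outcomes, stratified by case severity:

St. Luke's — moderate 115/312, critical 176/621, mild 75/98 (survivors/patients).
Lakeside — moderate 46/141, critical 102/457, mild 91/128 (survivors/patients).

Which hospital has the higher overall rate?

Moderate: St. Luke's 115/312 = 36.9%, Lakeside 46/141 = 32.6% → St. Luke's
Critical: St. Luke's 176/621 = 28.3%, Lakeside 102/457 = 22.3% → St. Luke's
Mild: St. Luke's 75/98 = 76.5%, Lakeside 91/128 = 71.1% → St. Luke's
Overall: St. Luke's 366/1031 = 35.5%, Lakeside 239/726 = 32.9% → St. Luke's

St. Luke's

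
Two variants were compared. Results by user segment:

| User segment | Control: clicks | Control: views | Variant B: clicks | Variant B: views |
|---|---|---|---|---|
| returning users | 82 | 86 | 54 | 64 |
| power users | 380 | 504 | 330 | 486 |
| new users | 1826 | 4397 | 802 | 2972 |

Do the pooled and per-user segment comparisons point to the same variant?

Returning users: Control 82/86 = 95.3%, Variant B 54/64 = 84.4% → Control
Power users: Control 380/504 = 75.4%, Variant B 330/486 = 67.9% → Control
New users: Control 1826/4397 = 41.5%, Variant B 802/2972 = 27.0% → Control
Overall: Control 2288/4987 = 45.9%, Variant B 1186/3522 = 33.7% → Control
Control wins overall and in every user group — no reversal.

Yes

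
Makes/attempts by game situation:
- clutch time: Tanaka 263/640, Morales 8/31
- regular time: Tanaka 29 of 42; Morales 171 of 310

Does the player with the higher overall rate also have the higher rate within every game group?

Clutch time: Tanaka 263/640 = 41.1%, Morales 8/31 = 25.8% → Tanaka
Regular time: Tanaka 29/42 = 69.0%, Morales 171/310 = 55.2% → Tanaka
Overall: Tanaka 292/682 = 42.8%, Morales 179/341 = 52.5% → Morales
Tanaka wins each game group but Morales wins overall — the comparison reverses. Tanaka's attempts skew toward clutch time, which has a lower base rate.

No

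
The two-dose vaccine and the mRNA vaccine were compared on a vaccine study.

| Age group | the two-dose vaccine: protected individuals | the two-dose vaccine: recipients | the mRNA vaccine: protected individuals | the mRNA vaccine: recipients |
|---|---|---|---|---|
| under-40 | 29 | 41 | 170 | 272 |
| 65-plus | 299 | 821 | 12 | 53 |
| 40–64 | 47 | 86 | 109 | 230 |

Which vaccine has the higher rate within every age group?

the two-dose vaccine

Under-40: the two-dose vaccine 29/41 = 70.7%, the mRNA vaccine 170/272 = 62.5% → the two-dose vaccine
65-plus: the two-dose vaccine 299/821 = 36.4%, the mRNA vaccine 12/53 = 22.6% → the two-dose vaccine
40–64: the two-dose vaccine 47/86 = 54.7%, the mRNA vaccine 109/230 = 47.4% → the two-dose vaccine
The two-dose vaccine has the higher rate in all 3 groups.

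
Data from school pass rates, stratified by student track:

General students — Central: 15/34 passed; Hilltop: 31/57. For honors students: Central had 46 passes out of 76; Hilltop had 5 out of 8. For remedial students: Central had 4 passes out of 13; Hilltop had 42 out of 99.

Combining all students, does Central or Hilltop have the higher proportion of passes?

Central

General: Central 15/34 = 44.1%, Hilltop 31/57 = 54.4% → Hilltop
Honors: Central 46/76 = 60.5%, Hilltop 5/8 = 62.5% → Hilltop
Remedial: Central 4/13 = 30.8%, Hilltop 42/99 = 42.4% → Hilltop
Overall: Central 65/123 = 52.8%, Hilltop 78/164 = 47.6% → Central
(Hilltop wins every student group but Central wins overall — Hilltop's students skew toward the low-rate remedial group.)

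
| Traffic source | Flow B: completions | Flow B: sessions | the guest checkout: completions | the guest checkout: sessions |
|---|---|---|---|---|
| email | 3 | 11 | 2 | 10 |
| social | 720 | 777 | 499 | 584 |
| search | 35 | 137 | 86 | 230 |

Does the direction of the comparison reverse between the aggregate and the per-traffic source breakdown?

Email: Flow B 3/11 = 27.3%, the guest checkout 2/10 = 20.0% → Flow B
Social: Flow B 720/777 = 92.7%, the guest checkout 499/584 = 85.4% → Flow B
Search: Flow B 35/137 = 25.5%, the guest checkout 86/230 = 37.4% → the guest checkout
Overall: Flow B 758/925 = 81.9%, the guest checkout 587/824 = 71.2% → Flow B
Neither sweeps: Flow B wins 2 of 3 groups, the guest checkout wins 1. Flow B wins overall but not every group — no Simpson reversal.

No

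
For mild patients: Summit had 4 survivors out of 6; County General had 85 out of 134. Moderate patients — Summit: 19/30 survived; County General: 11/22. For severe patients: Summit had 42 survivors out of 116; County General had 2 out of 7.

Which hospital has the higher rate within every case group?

Summit

Mild: Summit 4/6 = 66.7%, County General 85/134 = 63.4% → Summit
Moderate: Summit 19/30 = 63.3%, County General 11/22 = 50.0% → Summit
Severe: Summit 42/116 = 36.2%, County General 2/7 = 28.6% → Summit
Summit has the higher rate in all 3 groups.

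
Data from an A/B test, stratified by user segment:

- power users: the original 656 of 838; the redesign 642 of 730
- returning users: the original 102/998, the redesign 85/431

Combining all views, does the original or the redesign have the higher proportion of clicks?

Power users: the original 656/838 = 78.3%, the redesign 642/730 = 87.9% → the redesign
Returning users: the original 102/998 = 10.2%, the redesign 85/431 = 19.7% → the redesign
Overall: the original 758/1836 = 41.3%, the redesign 727/1161 = 62.6% → the redesign

the redesign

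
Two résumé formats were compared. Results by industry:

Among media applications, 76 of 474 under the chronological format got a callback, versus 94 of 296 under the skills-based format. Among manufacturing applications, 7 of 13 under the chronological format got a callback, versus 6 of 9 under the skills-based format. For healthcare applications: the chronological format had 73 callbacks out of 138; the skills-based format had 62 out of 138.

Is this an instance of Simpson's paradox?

No

Media: the chronological format 76/474 = 16.0%, the skills-based format 94/296 = 31.8% → the skills-based format
Manufacturing: the chronological format 7/13 = 53.8%, the skills-based format 6/9 = 66.7% → the skills-based format
Healthcare: the chronological format 73/138 = 52.9%, the skills-based format 62/138 = 44.9% → the chronological format
Overall: the chronological format 156/625 = 25.0%, the skills-based format 162/443 = 36.6% → the skills-based format
Neither sweeps: the chronological format wins 1 of 3 groups, the skills-based format wins 2. The skills-based format wins overall but not every group — no Simpson reversal.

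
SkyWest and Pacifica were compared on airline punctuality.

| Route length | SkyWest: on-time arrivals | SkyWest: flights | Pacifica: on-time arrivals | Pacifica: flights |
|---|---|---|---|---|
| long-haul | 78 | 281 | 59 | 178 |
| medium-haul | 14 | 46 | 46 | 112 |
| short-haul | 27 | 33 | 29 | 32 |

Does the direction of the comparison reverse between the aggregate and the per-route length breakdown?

Long-haul: SkyWest 78/281 = 27.8%, Pacifica 59/178 = 33.1% → Pacifica
Medium-haul: SkyWest 14/46 = 30.4%, Pacifica 46/112 = 41.1% → Pacifica
Short-haul: SkyWest 27/33 = 81.8%, Pacifica 29/32 = 90.6% → Pacifica
Overall: SkyWest 119/360 = 33.1%, Pacifica 134/322 = 41.6% → Pacifica
Pacifica wins overall and in every route group — no reversal.

No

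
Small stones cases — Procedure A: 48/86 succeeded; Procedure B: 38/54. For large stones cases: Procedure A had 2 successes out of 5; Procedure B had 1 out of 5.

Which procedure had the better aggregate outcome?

Small stones: Procedure A 48/86 = 55.8%, Procedure B 38/54 = 70.4% → Procedure B
Large stones: Procedure A 2/5 = 40.0%, Procedure B 1/5 = 20.0% → Procedure A
Overall: Procedure A 50/91 = 54.9%, Procedure B 39/59 = 66.1% → Procedure B
(Neither sweeps every stone group, but Procedure B has the higher pooled rate.)

Procedure B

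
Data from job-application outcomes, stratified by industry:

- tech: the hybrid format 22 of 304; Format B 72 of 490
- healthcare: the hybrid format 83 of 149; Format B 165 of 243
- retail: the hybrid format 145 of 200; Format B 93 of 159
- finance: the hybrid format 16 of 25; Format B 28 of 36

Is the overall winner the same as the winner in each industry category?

No

Tech: the hybrid format 22/304 = 7.2%, Format B 72/490 = 14.7% → Format B
Healthcare: the hybrid format 83/149 = 55.7%, Format B 165/243 = 67.9% → Format B
Retail: the hybrid format 145/200 = 72.5%, Format B 93/159 = 58.5% → the hybrid format
Finance: the hybrid format 16/25 = 64.0%, Format B 28/36 = 77.8% → Format B
Overall: the hybrid format 266/678 = 39.2%, Format B 358/928 = 38.6% → the hybrid format
Neither sweeps: the hybrid format wins 1 of 4 groups, Format B wins 3. The hybrid format wins overall but not every group — no Simpson reversal.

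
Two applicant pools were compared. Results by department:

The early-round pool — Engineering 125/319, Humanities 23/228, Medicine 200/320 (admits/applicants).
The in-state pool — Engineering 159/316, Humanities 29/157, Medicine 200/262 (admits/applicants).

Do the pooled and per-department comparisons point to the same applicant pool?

Yes

Engineering: the early-round pool 125/319 = 39.2%, the in-state pool 159/316 = 50.3% → the in-state pool
Humanities: the early-round pool 23/228 = 10.1%, the in-state pool 29/157 = 18.5% → the in-state pool
Medicine: the early-round pool 200/320 = 62.5%, the in-state pool 200/262 = 76.3% → the in-state pool
Overall: the early-round pool 348/867 = 40.1%, the in-state pool 388/735 = 52.8% → the in-state pool
The in-state pool wins overall and in every department group — no reversal.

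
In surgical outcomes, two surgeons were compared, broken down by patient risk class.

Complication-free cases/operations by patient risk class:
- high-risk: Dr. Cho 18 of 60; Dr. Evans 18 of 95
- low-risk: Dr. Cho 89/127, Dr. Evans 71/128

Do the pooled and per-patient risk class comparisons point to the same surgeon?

High-risk: Dr. Cho 18/60 = 30.0%, Dr. Evans 18/95 = 18.9% → Dr. Cho
Low-risk: Dr. Cho 89/127 = 70.1%, Dr. Evans 71/128 = 55.5% → Dr. Cho
Overall: Dr. Cho 107/187 = 57.2%, Dr. Evans 89/223 = 39.9% → Dr. Cho
Dr. Cho wins overall and in every patient risk group — no reversal.

Yes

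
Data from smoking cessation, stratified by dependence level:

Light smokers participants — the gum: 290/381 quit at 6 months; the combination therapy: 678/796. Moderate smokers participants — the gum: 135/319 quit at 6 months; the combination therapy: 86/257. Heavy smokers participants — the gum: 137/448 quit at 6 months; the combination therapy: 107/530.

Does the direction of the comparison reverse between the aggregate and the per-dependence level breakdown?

Light smokers: the gum 290/381 = 76.1%, the combination therapy 678/796 = 85.2% → the combination therapy
Moderate smokers: the gum 135/319 = 42.3%, the combination therapy 86/257 = 33.5% → the gum
Heavy smokers: the gum 137/448 = 30.6%, the combination therapy 107/530 = 20.2% → the gum
Overall: the gum 562/1148 = 49.0%, the combination therapy 871/1583 = 55.0% → the combination therapy
Neither sweeps: the gum wins 2 of 3 groups, the combination therapy wins 1. The combination therapy wins overall but not every group — no Simpson reversal.

No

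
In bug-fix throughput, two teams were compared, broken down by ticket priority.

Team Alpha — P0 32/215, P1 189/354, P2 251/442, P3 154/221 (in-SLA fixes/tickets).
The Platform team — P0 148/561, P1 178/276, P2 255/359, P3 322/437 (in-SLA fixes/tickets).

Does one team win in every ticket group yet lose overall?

P0: Team Alpha 32/215 = 14.9%, the Platform team 148/561 = 26.4% → the Platform team
P1: Team Alpha 189/354 = 53.4%, the Platform team 178/276 = 64.5% → the Platform team
P2: Team Alpha 251/442 = 56.8%, the Platform team 255/359 = 71.0% → the Platform team
P3: Team Alpha 154/221 = 69.7%, the Platform team 322/437 = 73.7% → the Platform team
Overall: Team Alpha 626/1232 = 50.8%, the Platform team 903/1633 = 55.3% → the Platform team
The Platform team wins overall and in every ticket group — no reversal.

No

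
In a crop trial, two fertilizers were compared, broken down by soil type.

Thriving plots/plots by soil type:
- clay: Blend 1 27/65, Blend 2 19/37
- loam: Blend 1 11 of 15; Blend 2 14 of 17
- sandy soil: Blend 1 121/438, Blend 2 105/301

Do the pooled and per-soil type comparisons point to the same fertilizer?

Yes

Clay: Blend 1 27/65 = 41.5%, Blend 2 19/37 = 51.4% → Blend 2
Loam: Blend 1 11/15 = 73.3%, Blend 2 14/17 = 82.4% → Blend 2
Sandy soil: Blend 1 121/438 = 27.6%, Blend 2 105/301 = 34.9% → Blend 2
Overall: Blend 1 159/518 = 30.7%, Blend 2 138/355 = 38.9% → Blend 2
Blend 2 wins overall and in every soil group — no reversal.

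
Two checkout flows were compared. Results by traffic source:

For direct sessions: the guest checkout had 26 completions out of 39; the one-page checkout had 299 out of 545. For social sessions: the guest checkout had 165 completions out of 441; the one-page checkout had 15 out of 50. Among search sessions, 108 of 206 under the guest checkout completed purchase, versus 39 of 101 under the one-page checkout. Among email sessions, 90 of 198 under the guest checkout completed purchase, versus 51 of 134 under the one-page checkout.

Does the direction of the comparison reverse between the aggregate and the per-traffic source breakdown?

Direct: the guest checkout 26/39 = 66.7%, the one-page checkout 299/545 = 54.9% → the guest checkout
Social: the guest checkout 165/441 = 37.4%, the one-page checkout 15/50 = 30.0% → the guest checkout
Search: the guest checkout 108/206 = 52.4%, the one-page checkout 39/101 = 38.6% → the guest checkout
Email: the guest checkout 90/198 = 45.5%, the one-page checkout 51/134 = 38.1% → the guest checkout
Overall: the guest checkout 389/884 = 44.0%, the one-page checkout 404/830 = 48.7% → the one-page checkout
The guest checkout wins each traffic group but the one-page checkout wins overall — the comparison reverses. The guest checkout's sessions skew toward social, which has a lower base rate.

Yes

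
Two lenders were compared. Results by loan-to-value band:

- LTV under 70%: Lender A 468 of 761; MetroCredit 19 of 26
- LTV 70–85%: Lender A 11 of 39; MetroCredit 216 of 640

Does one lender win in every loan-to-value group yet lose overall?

LTV under 70%: Lender A 468/761 = 61.5%, MetroCredit 19/26 = 73.1% → MetroCredit
LTV 70–85%: Lender A 11/39 = 28.2%, MetroCredit 216/640 = 33.8% → MetroCredit
Overall: Lender A 479/800 = 59.9%, MetroCredit 235/666 = 35.3% → Lender A
MetroCredit wins each loan-to-value group but Lender A wins overall — the comparison reverses. MetroCredit's loans skew toward LTV 70–85%, which has a lower base rate.

Yes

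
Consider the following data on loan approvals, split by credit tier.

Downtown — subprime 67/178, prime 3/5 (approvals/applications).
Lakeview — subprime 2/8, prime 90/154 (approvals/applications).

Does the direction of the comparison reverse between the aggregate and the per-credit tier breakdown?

Yes

Subprime: Downtown 67/178 = 37.6%, Lakeview 2/8 = 25.0% → Downtown
Prime: Downtown 3/5 = 60.0%, Lakeview 90/154 = 58.4% → Downtown
Overall: Downtown 70/183 = 38.3%, Lakeview 92/162 = 56.8% → Lakeview
Downtown wins each credit group but Lakeview wins overall — the comparison reverses. Downtown's applications skew toward subprime, which has a lower base rate.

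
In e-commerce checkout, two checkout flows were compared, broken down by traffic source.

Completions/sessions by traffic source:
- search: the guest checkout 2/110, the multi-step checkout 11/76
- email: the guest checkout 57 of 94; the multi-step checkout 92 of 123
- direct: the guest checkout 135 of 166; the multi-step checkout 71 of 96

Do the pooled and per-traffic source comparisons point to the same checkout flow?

Search: the guest checkout 2/110 = 1.8%, the multi-step checkout 11/76 = 14.5% → the multi-step checkout
Email: the guest checkout 57/94 = 60.6%, the multi-step checkout 92/123 = 74.8% → the multi-step checkout
Direct: the guest checkout 135/166 = 81.3%, the multi-step checkout 71/96 = 74.0% → the guest checkout
Overall: the guest checkout 194/370 = 52.4%, the multi-step checkout 174/295 = 59.0% → the multi-step checkout
Neither sweeps: the guest checkout wins 1 of 3 groups, the multi-step checkout wins 2. The multi-step checkout wins overall but not every group — no Simpson reversal.

No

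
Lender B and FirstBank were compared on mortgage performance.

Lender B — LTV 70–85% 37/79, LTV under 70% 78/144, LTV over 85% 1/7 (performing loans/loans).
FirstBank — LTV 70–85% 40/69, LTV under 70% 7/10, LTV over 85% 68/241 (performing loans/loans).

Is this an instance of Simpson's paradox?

Yes

LTV 70–85%: Lender B 37/79 = 46.8%, FirstBank 40/69 = 58.0% → FirstBank
LTV under 70%: Lender B 78/144 = 54.2%, FirstBank 7/10 = 70.0% → FirstBank
LTV over 85%: Lender B 1/7 = 14.3%, FirstBank 68/241 = 28.2% → FirstBank
Overall: Lender B 116/230 = 50.4%, FirstBank 115/320 = 35.9% → Lender B
FirstBank wins each loan-to-value group but Lender B wins overall — the comparison reverses. FirstBank's loans skew toward LTV over 85%, which has a lower base rate.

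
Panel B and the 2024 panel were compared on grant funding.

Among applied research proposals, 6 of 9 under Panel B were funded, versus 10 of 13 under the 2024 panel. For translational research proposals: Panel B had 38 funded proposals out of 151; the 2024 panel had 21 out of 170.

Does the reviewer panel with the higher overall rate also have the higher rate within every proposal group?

Applied research: Panel B 6/9 = 66.7%, the 2024 panel 10/13 = 76.9% → the 2024 panel
Translational research: Panel B 38/151 = 25.2%, the 2024 panel 21/170 = 12.4% → Panel B
Overall: Panel B 44/160 = 27.5%, the 2024 panel 31/183 = 16.9% → Panel B
Neither sweeps: Panel B wins 1 of 2 groups, the 2024 panel wins 1. Panel B wins overall but not every group — no Simpson reversal.

No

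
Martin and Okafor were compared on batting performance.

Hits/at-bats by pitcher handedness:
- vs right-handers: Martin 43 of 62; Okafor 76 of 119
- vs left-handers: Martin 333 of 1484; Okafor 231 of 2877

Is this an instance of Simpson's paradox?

Vs right-handers: Martin 43/62 = 69.4%, Okafor 76/119 = 63.9% → Martin
Vs left-handers: Martin 333/1484 = 22.4%, Okafor 231/2877 = 8.0% → Martin
Overall: Martin 376/1546 = 24.3%, Okafor 307/2996 = 10.2% → Martin
Martin wins overall and in every pitcher group — no reversal.

No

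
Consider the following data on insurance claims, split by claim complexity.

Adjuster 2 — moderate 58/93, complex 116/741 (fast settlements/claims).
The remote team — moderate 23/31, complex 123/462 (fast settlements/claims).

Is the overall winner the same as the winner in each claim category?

Yes

Moderate: Adjuster 2 58/93 = 62.4%, the remote team 23/31 = 74.2% → the remote team
Complex: Adjuster 2 116/741 = 15.7%, the remote team 123/462 = 26.6% → the remote team
Overall: Adjuster 2 174/834 = 20.9%, the remote team 146/493 = 29.6% → the remote team
The remote team wins overall and in every claim group — no reversal.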